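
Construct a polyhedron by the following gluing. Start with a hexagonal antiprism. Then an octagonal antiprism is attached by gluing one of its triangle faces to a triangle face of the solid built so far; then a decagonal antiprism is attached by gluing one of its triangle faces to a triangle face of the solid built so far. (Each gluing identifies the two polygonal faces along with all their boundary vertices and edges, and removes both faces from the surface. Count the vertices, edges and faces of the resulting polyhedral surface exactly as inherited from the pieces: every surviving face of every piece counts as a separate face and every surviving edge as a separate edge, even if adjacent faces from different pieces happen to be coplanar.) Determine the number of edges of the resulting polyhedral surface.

A hexagonal antiprism: V=12, E=24, F=14.
Attach an octagonal antiprism (V=16, E=32, F=18) along a 3-gon: merge 3 vertices and 3 edges, delete both glued faces → V=25, E=53, F=30.
Attach a decagonal antiprism (V=20, E=40, F=22) along a 3-gon: merge 3 vertices and 3 edges, delete both glued faces → V=42, E=90, F=50.
Check: V − E + F = 42 − 90 + 50 = 2.

90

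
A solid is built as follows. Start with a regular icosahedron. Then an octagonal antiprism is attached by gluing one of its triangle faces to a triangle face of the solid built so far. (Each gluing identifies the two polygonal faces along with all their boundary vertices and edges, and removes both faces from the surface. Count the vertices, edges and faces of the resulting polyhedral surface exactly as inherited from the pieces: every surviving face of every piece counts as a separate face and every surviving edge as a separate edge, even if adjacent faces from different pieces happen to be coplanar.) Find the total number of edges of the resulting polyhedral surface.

59

A regular icosahedron: V=12, E=30, F=20.
Attach an octagonal antiprism (V=16, E=32, F=18) along a 3-gon: merge 3 vertices and 3 edges, delete both glued faces → V=25, E=59, F=36.
Check: V − E + F = 25 − 59 + 36 = 2.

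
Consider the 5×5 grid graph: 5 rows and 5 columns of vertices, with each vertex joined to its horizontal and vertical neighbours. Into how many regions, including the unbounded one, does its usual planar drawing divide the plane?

17

The grid has V = 5·5 = 25 vertices and E = 5·4 + 5·4 = 40 edges.
F = 2 − V + E = 2 − 25 + 40 = 17.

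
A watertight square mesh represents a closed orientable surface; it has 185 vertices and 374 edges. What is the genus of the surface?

Every face is a square and each edge borders two faces, so 4F = 2·374, giving F = 187.
χ = V − E + F = 185 − 374 + 187 = -2.
For a closed orientable surface χ = 2 − 2g, so g = (2 − (-2))/2 = 2.

2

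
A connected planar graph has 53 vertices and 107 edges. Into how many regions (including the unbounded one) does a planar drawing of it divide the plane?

Euler's formula for a connected plane graph: V − E + F = 2, so F = 2 − 53 + 107 = 56.

56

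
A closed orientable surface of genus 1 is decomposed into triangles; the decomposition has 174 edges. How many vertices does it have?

χ = 2 − 2·1 = 0, and every face is a triangle so 3F = 2E.
F = 2E/3 = 116. Then V = 0 + E − F = 0 + 174 − 116 = 58.

58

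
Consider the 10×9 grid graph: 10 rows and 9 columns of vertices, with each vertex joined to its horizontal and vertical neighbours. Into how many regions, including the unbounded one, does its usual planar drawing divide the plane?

The grid has V = 10·9 = 90 vertices and E = 10·8 + 9·9 = 161 edges.
F = 2 − V + E = 2 − 90 + 161 = 73.

73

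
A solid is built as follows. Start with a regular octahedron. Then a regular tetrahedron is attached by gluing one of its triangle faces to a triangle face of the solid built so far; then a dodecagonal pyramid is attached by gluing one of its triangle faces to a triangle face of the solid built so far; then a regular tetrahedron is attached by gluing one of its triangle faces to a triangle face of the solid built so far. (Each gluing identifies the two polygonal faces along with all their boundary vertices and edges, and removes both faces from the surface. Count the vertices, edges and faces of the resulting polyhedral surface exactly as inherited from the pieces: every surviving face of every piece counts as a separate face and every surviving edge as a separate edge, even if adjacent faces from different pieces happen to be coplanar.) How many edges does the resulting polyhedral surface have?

39

A regular octahedron: V=6, E=12, F=8.
Attach a regular tetrahedron (V=4, E=6, F=4) along a 3-gon: merge 3 vertices and 3 edges, delete both glued faces → V=7, E=15, F=10.
Attach a dodecagonal pyramid (V=13, E=24, F=13) along a 3-gon: merge 3 vertices and 3 edges, delete both glued faces → V=17, E=36, F=21.
Attach a regular tetrahedron (V=4, E=6, F=4) along a 3-gon: merge 3 vertices and 3 edges, delete both glued faces → V=18, E=39, F=23.
Check: V − E + F = 18 − 39 + 23 = 2.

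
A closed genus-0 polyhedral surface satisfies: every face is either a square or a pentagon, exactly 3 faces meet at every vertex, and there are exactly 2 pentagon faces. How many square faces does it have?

Let x be the number of squares; then F = 2 + x.
Edge–face incidences: 2E = 5·2 + 4·x = 10 + 4x.
Every vertex has degree 3, so 3V = 2E.
Euler: V − E + F = 2 ⇒ (2E)/3 − E + (2 + x) = 2.
Multiply by 6: 2·(2E) − 3·(2E) + 6·(2 + x) = 12, i.e. 12 + 6x − (10 + 4x) = 12.
Collecting terms: 2x + 2 = 12, so 2x = 10, so x = 5.
Then 2E = 10 + 4·5 = 30, so E = 15, V = 2E/3 = 10, F = 2 + 5 = 7.

5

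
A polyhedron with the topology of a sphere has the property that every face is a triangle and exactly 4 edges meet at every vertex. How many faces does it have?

8

Each face has 3 edges and each edge borders two faces, so 2E = 3F.
Each vertex has degree 4, so 4V = 2E and hence V = 3F/4.
Euler: V − E + F = 2 ⇒ (3F/4) − (3F/2) + F = 2.
Multiply by 8: (6 − 12 + 8)F = 16, i.e. 2F = 16.
So F = 8, E = 3·8/2 = 12, V = 3·8/4 = 6.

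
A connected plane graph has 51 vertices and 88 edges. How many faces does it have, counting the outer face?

39

Euler's formula for a connected plane graph: V − E + F = 2, so F = 2 − 51 + 88 = 39.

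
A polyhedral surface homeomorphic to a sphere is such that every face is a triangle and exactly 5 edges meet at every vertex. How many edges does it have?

Each face has 3 edges and each edge borders two faces, so 2E = 3F.
Each vertex has degree 5, so 5V = 2E and hence V = 3F/5.
Euler: V − E + F = 2 ⇒ (3F/5) − (3F/2) + F = 2.
Multiply by 10: (6 − 15 + 10)F = 20, i.e. 1F = 20.
So F = 20, E = 3·20/2 = 30, V = 3·20/5 = 12.

30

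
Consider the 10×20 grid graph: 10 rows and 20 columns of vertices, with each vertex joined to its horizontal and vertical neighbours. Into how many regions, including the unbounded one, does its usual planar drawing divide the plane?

The grid has V = 10·20 = 200 vertices and E = 10·19 + 20·9 = 370 edges.
F = 2 − V + E = 2 − 200 + 370 = 172.

172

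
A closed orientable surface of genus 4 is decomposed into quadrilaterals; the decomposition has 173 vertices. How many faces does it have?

χ = 2 − 2·4 = -6, and every face is a square so 4F = 2E.
V − E + F = -6 with E = 4F/2 gives 173 − (4/2 − 1)·F = -6, so F = 179 and E = 358.

179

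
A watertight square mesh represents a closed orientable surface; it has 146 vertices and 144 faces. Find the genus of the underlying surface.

Every face is a square, so 2E = 4·144 = 576, giving E = 288.
χ = V − E + F = 146 − 288 + 144 = 2.
For a closed orientable surface χ = 2 − 2g, so g = (2 − (2))/2 = 0.

0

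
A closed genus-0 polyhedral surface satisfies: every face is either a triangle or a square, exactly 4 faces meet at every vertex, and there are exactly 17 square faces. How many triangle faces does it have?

8

Let x be the number of triangles; then F = 17 + x.
Edge–face incidences: 2E = 4·17 + 3·x = 68 + 3x.
Every vertex has degree 4, so 4V = 2E.
Euler: V − E + F = 2 ⇒ (2E)/4 − E + (17 + x) = 2.
Multiply by 8: 2·(2E) − 4·(2E) + 8·(17 + x) = 16, i.e. 136 + 8x − 2·(68 + 3x) = 16.
Collecting terms: 2x = 16, so x = 8.
Then 2E = 68 + 3·8 = 92, so E = 46, V = 2E/4 = 23, F = 17 + 8 = 25.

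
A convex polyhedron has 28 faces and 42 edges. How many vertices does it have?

Here V − E + F = 2.
V = 2 + E − F = 2 + 42 − 28 = 16.

16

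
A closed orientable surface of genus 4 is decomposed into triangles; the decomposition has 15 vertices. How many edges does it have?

63

χ = 2 − 2·4 = -6, and every face is a triangle so 3F = 2E.
V − E + F = -6 with E = 3F/2 gives 15 − (3/2 − 1)·F = -6, so F = 42 and E = 63.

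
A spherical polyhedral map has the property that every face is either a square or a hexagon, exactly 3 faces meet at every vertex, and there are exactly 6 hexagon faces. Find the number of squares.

6

Let x be the number of squares; then F = 6 + x.
Edge–face incidences: 2E = 6·6 + 4·x = 36 + 4x.
Every vertex has degree 3, so 3V = 2E.
Euler: V − E + F = 2 ⇒ (2E)/3 − E + (6 + x) = 2.
Multiply by 6: 2·(2E) − 3·(2E) + 6·(6 + x) = 12, i.e. 36 + 6x − (36 + 4x) = 12.
Collecting terms: 2x = 12, so x = 6.
Then 2E = 36 + 4·6 = 60, so E = 30, V = 2E/3 = 20, F = 6 + 6 = 12.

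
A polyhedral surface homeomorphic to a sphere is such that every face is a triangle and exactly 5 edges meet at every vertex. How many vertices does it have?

Each face has 3 edges and each edge borders two faces, so 2E = 3F.
Each vertex has degree 5, so 5V = 2E and hence V = 3F/5.
Euler: V − E + F = 2 ⇒ (3F/5) − (3F/2) + F = 2.
Multiply by 10: (6 − 15 + 10)F = 20, i.e. 1F = 20.
So F = 20, E = 3·20/2 = 30, V = 3·20/5 = 12.

12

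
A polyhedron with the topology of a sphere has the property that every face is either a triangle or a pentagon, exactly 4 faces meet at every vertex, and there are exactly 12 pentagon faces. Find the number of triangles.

20

Let x be the number of triangles; then F = 12 + x.
Edge–face incidences: 2E = 5·12 + 3·x = 60 + 3x.
Every vertex has degree 4, so 4V = 2E.
Euler: V − E + F = 2 ⇒ (2E)/4 − E + (12 + x) = 2.
Multiply by 8: 2·(2E) − 4·(2E) + 8·(12 + x) = 16, i.e. 96 + 8x − 2·(60 + 3x) = 16.
Collecting terms: 2x − 24 = 16, so 2x = 40, so x = 20.
Then 2E = 60 + 3·20 = 120, so E = 60, V = 2E/4 = 30, F = 12 + 20 = 32.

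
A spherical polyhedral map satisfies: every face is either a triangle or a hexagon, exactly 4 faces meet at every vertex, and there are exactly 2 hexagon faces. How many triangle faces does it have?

12

Let x be the number of triangles; then F = 2 + x.
Edge–face incidences: 2E = 6·2 + 3·x = 12 + 3x.
Every vertex has degree 4, so 4V = 2E.
Euler: V − E + F = 2 ⇒ (2E)/4 − E + (2 + x) = 2.
Multiply by 8: 2·(2E) − 4·(2E) + 8·(2 + x) = 16, i.e. 16 + 8x − 2·(12 + 3x) = 16.
Collecting terms: 2x − 8 = 16, so 2x = 24, so x = 12.
Then 2E = 12 + 3·12 = 48, so E = 24, V = 2E/4 = 12, F = 2 + 12 = 14.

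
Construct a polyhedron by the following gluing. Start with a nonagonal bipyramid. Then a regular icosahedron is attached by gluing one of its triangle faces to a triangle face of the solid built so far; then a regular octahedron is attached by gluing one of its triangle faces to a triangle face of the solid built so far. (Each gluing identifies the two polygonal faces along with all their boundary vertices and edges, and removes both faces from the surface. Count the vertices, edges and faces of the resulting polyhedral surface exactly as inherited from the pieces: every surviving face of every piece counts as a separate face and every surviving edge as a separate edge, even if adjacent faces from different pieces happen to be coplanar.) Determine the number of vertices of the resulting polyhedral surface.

23

A nonagonal bipyramid: V=11, E=27, F=18.
Attach a regular icosahedron (V=12, E=30, F=20) along a 3-gon: merge 3 vertices and 3 edges, delete both glued faces → V=20, E=54, F=36.
Attach a regular octahedron (V=6, E=12, F=8) along a 3-gon: merge 3 vertices and 3 edges, delete both glued faces → V=23, E=63, F=42.
Check: V − E + F = 23 − 63 + 42 = 2.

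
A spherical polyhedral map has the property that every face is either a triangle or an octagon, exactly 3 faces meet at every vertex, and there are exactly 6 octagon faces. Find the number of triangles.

8

Let x be the number of triangles; then F = 6 + x.
Edge–face incidences: 2E = 8·6 + 3·x = 48 + 3x.
Every vertex has degree 3, so 3V = 2E.
Euler: V − E + F = 2 ⇒ (2E)/3 − E + (6 + x) = 2.
Multiply by 6: 2·(2E) − 3·(2E) + 6·(6 + x) = 12, i.e. 36 + 6x − (48 + 3x) = 12.
Collecting terms: 3x − 12 = 12, so 3x = 24, so x = 8.
Then 2E = 48 + 3·8 = 72, so E = 36, V = 2E/3 = 24, F = 6 + 8 = 14.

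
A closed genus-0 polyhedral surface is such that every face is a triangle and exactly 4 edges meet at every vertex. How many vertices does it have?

6

Each face has 3 edges and each edge borders two faces, so 2E = 3F.
Each vertex has degree 4, so 4V = 2E and hence V = 3F/4.
Euler: V − E + F = 2 ⇒ (3F/4) − (3F/2) + F = 2.
Multiply by 8: (6 − 12 + 8)F = 16, i.e. 2F = 16.
So F = 8, E = 3·8/2 = 12, V = 3·8/4 = 6.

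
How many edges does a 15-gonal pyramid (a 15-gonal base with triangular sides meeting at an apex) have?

30

A pyramid on an n-gon base has one n-gon and n triangles: V = 15 + 1 = 16, E = 2·15 = 30, F = 15 + 1 = 16.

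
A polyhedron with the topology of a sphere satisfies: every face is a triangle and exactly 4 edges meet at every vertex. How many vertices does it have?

6

Each face has 3 edges and each edge borders two faces, so 2E = 3F.
Each vertex has degree 4, so 4V = 2E and hence V = 3F/4.
Euler: V − E + F = 2 ⇒ (3F/4) − (3F/2) + F = 2.
Multiply by 8: (6 − 12 + 8)F = 16, i.e. 2F = 16.
So F = 8, E = 3·8/2 = 12, V = 3·8/4 = 6.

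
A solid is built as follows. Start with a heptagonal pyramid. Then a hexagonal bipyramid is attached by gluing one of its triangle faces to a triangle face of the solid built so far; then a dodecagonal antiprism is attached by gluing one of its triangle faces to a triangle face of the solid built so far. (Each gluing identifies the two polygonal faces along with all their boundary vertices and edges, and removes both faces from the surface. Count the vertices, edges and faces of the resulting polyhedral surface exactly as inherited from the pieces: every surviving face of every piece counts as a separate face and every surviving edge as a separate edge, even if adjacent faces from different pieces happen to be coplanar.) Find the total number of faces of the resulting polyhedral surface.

42

A heptagonal pyramid: V=8, E=14, F=8.
Attach a hexagonal bipyramid (V=8, E=18, F=12) along a 3-gon: merge 3 vertices and 3 edges, delete both glued faces → V=13, E=29, F=18.
Attach a dodecagonal antiprism (V=24, E=48, F=26) along a 3-gon: merge 3 vertices and 3 edges, delete both glued faces → V=34, E=74, F=42.
Check: V − E + F = 34 − 74 + 42 = 2.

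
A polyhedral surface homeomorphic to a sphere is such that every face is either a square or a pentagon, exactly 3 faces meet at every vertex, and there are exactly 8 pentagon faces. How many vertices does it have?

Let x be the number of squares; then F = 8 + x.
Edge–face incidences: 2E = 5·8 + 4·x = 40 + 4x.
Every vertex has degree 3, so 3V = 2E.
Euler: V − E + F = 2 ⇒ (2E)/3 − E + (8 + x) = 2.
Multiply by 6: 2·(2E) − 3·(2E) + 6·(8 + x) = 12, i.e. 48 + 6x − (40 + 4x) = 12.
Collecting terms: 2x + 8 = 12, so 2x = 4, so x = 2.
Then 2E = 40 + 4·2 = 48, so E = 24, V = 2E/3 = 16, F = 8 + 2 = 10.

16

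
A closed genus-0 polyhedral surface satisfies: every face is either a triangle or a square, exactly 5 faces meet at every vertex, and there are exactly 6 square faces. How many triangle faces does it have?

32

Let x be the number of triangles; then F = 6 + x.
Edge–face incidences: 2E = 4·6 + 3·x = 24 + 3x.
Every vertex has degree 5, so 5V = 2E.
Euler: V − E + F = 2 ⇒ (2E)/5 − E + (6 + x) = 2.
Multiply by 10: 2·(2E) − 5·(2E) + 10·(6 + x) = 20, i.e. 60 + 10x − 3·(24 + 3x) = 20.
Collecting terms: x − 12 = 20, so x = 32.
Then 2E = 24 + 3·32 = 120, so E = 60, V = 2E/5 = 24, F = 6 + 32 = 38.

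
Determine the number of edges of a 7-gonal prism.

A prism on an n-gon has two n-gon bases and n rectangular sides: V = 2·7 = 14, E = 3·7 = 21, F = 7 + 2 = 9.
Check: V − E + F = 14 − 21 + 9 = 2.

21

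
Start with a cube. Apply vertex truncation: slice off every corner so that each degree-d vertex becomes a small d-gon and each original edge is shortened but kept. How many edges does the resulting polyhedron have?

36

The base solid has V = 8, E = 12, F = 6.
Truncation replaces each original edge-end by a new vertex, so V′ = 2E = 24.
Each original edge survives, and each old vertex of degree d contributes d new edges; summing degrees gives Σd = 2E, so E′ = E + 2E = 3E = 36.
Each original face survives and each original vertex becomes one new face: F′ = F + V = 14.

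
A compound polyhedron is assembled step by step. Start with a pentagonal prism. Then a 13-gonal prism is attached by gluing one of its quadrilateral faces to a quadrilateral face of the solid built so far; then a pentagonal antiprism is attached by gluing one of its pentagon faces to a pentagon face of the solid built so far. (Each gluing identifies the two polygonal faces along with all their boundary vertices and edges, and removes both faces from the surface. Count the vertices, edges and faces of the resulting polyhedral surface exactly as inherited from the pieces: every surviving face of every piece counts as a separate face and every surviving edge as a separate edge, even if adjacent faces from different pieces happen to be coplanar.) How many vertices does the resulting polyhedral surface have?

A pentagonal prism: V=10, E=15, F=7.
Attach a 13-gonal prism (V=26, E=39, F=15) along a 4-gon: merge 4 vertices and 4 edges, delete both glued faces → V=32, E=50, F=20.
Attach a pentagonal antiprism (V=10, E=20, F=12) along a 5-gon: merge 5 vertices and 5 edges, delete both glued faces → V=37, E=65, F=30.
Check: V − E + F = 37 − 65 + 30 = 2.

37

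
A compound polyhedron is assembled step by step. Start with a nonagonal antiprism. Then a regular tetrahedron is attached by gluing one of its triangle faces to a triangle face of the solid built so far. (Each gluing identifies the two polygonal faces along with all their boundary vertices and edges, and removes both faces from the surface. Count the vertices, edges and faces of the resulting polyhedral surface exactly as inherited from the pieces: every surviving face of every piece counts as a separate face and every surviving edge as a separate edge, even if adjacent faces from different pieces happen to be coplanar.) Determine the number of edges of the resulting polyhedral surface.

A nonagonal antiprism: V=18, E=36, F=20.
Attach a regular tetrahedron (V=4, E=6, F=4) along a 3-gon: merge 3 vertices and 3 edges, delete both glued faces → V=19, E=39, F=22.
Check: V − E + F = 19 − 39 + 22 = 2.

39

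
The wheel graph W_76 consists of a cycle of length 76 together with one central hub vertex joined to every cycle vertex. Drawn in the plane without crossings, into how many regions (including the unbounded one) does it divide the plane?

77

W_76 has V = 76 + 1 = 77 vertices and E = 2·76 = 152 edges.
By Euler's formula F = 2 − V + E = 2 − 77 + 152 = 77.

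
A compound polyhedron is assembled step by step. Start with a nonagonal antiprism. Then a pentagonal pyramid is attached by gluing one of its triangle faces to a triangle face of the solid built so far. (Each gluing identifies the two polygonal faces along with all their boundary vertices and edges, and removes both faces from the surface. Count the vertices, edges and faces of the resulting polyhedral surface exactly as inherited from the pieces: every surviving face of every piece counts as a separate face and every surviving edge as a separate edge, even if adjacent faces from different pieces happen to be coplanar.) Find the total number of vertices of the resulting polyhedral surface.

21

A nonagonal antiprism: V=18, E=36, F=20.
Attach a pentagonal pyramid (V=6, E=10, F=6) along a 3-gon: merge 3 vertices and 3 edges, delete both glued faces → V=21, E=43, F=24.
Check: V − E + F = 21 − 43 + 24 = 2.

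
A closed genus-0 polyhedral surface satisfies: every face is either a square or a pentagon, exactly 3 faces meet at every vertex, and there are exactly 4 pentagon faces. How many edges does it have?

18

Let x be the number of squares; then F = 4 + x.
Edge–face incidences: 2E = 5·4 + 4·x = 20 + 4x.
Every vertex has degree 3, so 3V = 2E.
Euler: V − E + F = 2 ⇒ (2E)/3 − E + (4 + x) = 2.
Multiply by 6: 2·(2E) − 3·(2E) + 6·(4 + x) = 12, i.e. 24 + 6x − (20 + 4x) = 12.
Collecting terms: 2x + 4 = 12, so 2x = 8, so x = 4.
Then 2E = 20 + 4·4 = 36, so E = 18, V = 2E/3 = 12, F = 4 + 4 = 8.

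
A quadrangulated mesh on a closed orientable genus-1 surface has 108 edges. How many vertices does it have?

54

χ = 2 − 2·1 = 0, and every face is a square so 4F = 2E.
F = 2E/4 = 54. Then V = 0 + E − F = 0 + 108 − 54 = 54.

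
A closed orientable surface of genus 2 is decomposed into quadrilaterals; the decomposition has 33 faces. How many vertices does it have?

χ = 2 − 2·2 = -2, and every face is a square so 4F = 2E.
E = 4·33/2 = 66. Then V = -2 + E − F = -2 + 66 − 33 = 31.

31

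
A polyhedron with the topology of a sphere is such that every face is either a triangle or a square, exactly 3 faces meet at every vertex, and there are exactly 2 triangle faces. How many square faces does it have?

Let x be the number of squares; then F = 2 + x.
Edge–face incidences: 2E = 3·2 + 4·x = 6 + 4x.
Every vertex has degree 3, so 3V = 2E.
Euler: V − E + F = 2 ⇒ (2E)/3 − E + (2 + x) = 2.
Multiply by 6: 2·(2E) − 3·(2E) + 6·(2 + x) = 12, i.e. 12 + 6x − (6 + 4x) = 12.
Collecting terms: 2x + 6 = 12, so 2x = 6, so x = 3.
Then 2E = 6 + 4·3 = 18, so E = 9, V = 2E/3 = 6, F = 2 + 3 = 5.

3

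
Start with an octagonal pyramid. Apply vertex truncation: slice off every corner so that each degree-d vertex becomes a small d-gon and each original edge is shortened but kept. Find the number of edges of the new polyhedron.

The base solid has V = 9, E = 16, F = 9.
Truncation replaces each original edge-end by a new vertex, so V′ = 2E = 32.
Each original edge survives, and each old vertex of degree d contributes d new edges; summing degrees gives Σd = 2E, so E′ = E + 2E = 3E = 48.
Each original face survives and each original vertex becomes one new face: F′ = F + V = 18.

48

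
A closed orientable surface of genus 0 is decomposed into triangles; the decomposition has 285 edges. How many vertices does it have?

97

χ = 2 − 2·0 = 2, and every face is a triangle so 3F = 2E.
F = 2E/3 = 190. Then V = 2 + E − F = 2 + 285 − 190 = 97.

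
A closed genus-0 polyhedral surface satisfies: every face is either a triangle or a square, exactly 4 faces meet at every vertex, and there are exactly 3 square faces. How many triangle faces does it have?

8

Let x be the number of triangles; then F = 3 + x.
Edge–face incidences: 2E = 4·3 + 3·x = 12 + 3x.
Every vertex has degree 4, so 4V = 2E.
Euler: V − E + F = 2 ⇒ (2E)/4 − E + (3 + x) = 2.
Multiply by 8: 2·(2E) − 4·(2E) + 8·(3 + x) = 16, i.e. 24 + 8x − 2·(12 + 3x) = 16.
Collecting terms: 2x = 16, so x = 8.
Then 2E = 12 + 3·8 = 36, so E = 18, V = 2E/4 = 9, F = 3 + 8 = 11.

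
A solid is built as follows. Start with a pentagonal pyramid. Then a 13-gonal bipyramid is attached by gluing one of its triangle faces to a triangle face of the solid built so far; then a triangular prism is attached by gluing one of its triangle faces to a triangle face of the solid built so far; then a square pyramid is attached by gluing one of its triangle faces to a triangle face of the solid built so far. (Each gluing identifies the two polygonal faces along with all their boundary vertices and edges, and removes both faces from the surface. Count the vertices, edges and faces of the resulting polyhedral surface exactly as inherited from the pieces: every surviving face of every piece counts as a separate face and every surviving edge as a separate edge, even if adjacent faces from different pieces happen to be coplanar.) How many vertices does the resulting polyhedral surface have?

A pentagonal pyramid: V=6, E=10, F=6.
Attach a 13-gonal bipyramid (V=15, E=39, F=26) along a 3-gon: merge 3 vertices and 3 edges, delete both glued faces → V=18, E=46, F=30.
Attach a triangular prism (V=6, E=9, F=5) along a 3-gon: merge 3 vertices and 3 edges, delete both glued faces → V=21, E=52, F=33.
Attach a square pyramid (V=5, E=8, F=5) along a 3-gon: merge 3 vertices and 3 edges, delete both glued faces → V=23, E=57, F=36.
Check: V − E + F = 23 − 57 + 36 = 2.

23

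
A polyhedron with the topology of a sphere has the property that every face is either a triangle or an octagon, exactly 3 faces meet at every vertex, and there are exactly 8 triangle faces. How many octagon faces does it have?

Let x be the number of octagons; then F = 8 + x.
Edge–face incidences: 2E = 3·8 + 8·x = 24 + 8x.
Every vertex has degree 3, so 3V = 2E.
Euler: V − E + F = 2 ⇒ (2E)/3 − E + (8 + x) = 2.
Multiply by 6: 2·(2E) − 3·(2E) + 6·(8 + x) = 12, i.e. 48 + 6x − (24 + 8x) = 12.
Collecting terms: −2x + 24 = 12, so −2x = −12, so x = 6.
Then 2E = 24 + 8·6 = 72, so E = 36, V = 2E/3 = 24, F = 8 + 6 = 14.

6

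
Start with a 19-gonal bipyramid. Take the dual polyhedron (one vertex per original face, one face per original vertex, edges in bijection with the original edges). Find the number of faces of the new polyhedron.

21

The base solid has V = 21, E = 57, F = 38.
The dual swaps V and F and preserves E: V′ = F = 38, E′ = E = 57, F′ = V = 21.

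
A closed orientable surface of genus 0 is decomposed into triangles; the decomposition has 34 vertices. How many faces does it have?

χ = 2 − 2·0 = 2, and every face is a triangle so 3F = 2E.
V − E + F = 2 with E = 3F/2 gives 34 − (3/2 − 1)·F = 2, so F = 64 and E = 96.

64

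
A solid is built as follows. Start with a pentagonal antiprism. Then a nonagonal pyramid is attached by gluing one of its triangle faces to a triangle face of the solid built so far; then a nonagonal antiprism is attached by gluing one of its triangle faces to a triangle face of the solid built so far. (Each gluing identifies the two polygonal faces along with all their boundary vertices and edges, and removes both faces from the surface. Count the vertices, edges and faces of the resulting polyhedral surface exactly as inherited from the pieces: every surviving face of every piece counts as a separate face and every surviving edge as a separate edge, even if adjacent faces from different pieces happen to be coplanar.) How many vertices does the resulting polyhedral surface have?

32

A pentagonal antiprism: V=10, E=20, F=12.
Attach a nonagonal pyramid (V=10, E=18, F=10) along a 3-gon: merge 3 vertices and 3 edges, delete both glued faces → V=17, E=35, F=20.
Attach a nonagonal antiprism (V=18, E=36, F=20) along a 3-gon: merge 3 vertices and 3 edges, delete both glued faces → V=32, E=68, F=38.
Check: V − E + F = 32 − 68 + 38 = 2.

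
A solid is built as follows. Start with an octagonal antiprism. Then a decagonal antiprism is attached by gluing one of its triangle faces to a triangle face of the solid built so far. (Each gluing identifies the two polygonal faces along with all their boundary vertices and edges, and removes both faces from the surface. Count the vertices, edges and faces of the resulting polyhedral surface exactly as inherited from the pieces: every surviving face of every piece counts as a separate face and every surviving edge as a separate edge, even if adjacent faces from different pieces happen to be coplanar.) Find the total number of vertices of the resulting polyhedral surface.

An octagonal antiprism: V=16, E=32, F=18.
Attach a decagonal antiprism (V=20, E=40, F=22) along a 3-gon: merge 3 vertices and 3 edges, delete both glued faces → V=33, E=69, F=38.
Check: V − E + F = 33 − 69 + 38 = 2.

33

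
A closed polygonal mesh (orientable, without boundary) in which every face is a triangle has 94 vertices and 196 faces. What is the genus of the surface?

Every face is a triangle, so 2E = 3·196 = 588, giving E = 294.
χ = V − E + F = 94 − 294 + 196 = -4.
For a closed orientable surface χ = 2 − 2g, so g = (2 − (-4))/2 = 3.

3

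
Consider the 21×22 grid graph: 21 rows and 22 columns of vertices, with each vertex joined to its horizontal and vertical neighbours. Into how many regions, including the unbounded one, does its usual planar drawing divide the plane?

421

The grid has V = 21·22 = 462 vertices and E = 21·21 + 22·20 = 881 edges.
F = 2 − V + E = 2 − 462 + 881 = 421.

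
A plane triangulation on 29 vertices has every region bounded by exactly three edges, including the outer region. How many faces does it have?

In a plane triangulation 3F = 2E and V − E + F = 2, so F = 2V − 4 = 2·29 − 4 = 54.

54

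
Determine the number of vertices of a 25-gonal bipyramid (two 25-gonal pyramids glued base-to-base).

A bipyramid over an n-gon has 2n triangular faces and n + 2 vertices: V = 25 + 2 = 27, E = 3·25 = 75, F = 2·25 = 50.
Check: V − E + F = 27 − 75 + 50 = 2.

27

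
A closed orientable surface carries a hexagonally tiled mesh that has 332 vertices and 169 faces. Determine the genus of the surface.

Every face is a hexagon, so 2E = 6·169 = 1014, giving E = 507.
χ = V − E + F = 332 − 507 + 169 = -6.
For a closed orientable surface χ = 2 − 2g, so g = (2 − (-6))/2 = 4.

4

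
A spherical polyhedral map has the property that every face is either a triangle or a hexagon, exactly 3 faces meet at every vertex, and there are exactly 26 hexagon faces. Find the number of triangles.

Let x be the number of triangles; then F = 26 + x.
Edge–face incidences: 2E = 6·26 + 3·x = 156 + 3x.
Every vertex has degree 3, so 3V = 2E.
Euler: V − E + F = 2 ⇒ (2E)/3 − E + (26 + x) = 2.
Multiply by 6: 2·(2E) − 3·(2E) + 6·(26 + x) = 12, i.e. 156 + 6x − (156 + 3x) = 12.
Collecting terms: 3x = 12, so x = 4.
Then 2E = 156 + 3·4 = 168, so E = 84, V = 2E/3 = 56, F = 26 + 4 = 30.

4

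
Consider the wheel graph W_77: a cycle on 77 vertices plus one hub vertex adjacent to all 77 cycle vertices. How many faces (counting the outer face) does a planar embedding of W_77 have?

78

W_77 has V = 77 + 1 = 78 vertices and E = 2·77 = 154 edges.
By Euler's formula F = 2 − V + E = 2 − 78 + 154 = 78.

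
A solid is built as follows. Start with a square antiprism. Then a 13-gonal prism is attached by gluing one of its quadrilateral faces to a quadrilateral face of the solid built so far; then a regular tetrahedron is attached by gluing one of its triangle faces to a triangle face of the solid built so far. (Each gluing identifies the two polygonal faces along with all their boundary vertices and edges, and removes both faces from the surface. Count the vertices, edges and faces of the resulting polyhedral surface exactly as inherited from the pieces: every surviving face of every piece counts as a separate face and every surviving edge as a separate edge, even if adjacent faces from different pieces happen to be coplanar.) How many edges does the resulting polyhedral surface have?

A square antiprism: V=8, E=16, F=10.
Attach a 13-gonal prism (V=26, E=39, F=15) along a 4-gon: merge 4 vertices and 4 edges, delete both glued faces → V=30, E=51, F=23.
Attach a regular tetrahedron (V=4, E=6, F=4) along a 3-gon: merge 3 vertices and 3 edges, delete both glued faces → V=31, E=54, F=25.
Check: V − E + F = 31 − 54 + 25 = 2.

54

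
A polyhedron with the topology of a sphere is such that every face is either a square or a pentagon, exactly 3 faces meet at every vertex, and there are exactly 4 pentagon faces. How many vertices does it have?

Let x be the number of squares; then F = 4 + x.
Edge–face incidences: 2E = 5·4 + 4·x = 20 + 4x.
Every vertex has degree 3, so 3V = 2E.
Euler: V − E + F = 2 ⇒ (2E)/3 − E + (4 + x) = 2.
Multiply by 6: 2·(2E) − 3·(2E) + 6·(4 + x) = 12, i.e. 24 + 6x − (20 + 4x) = 12.
Collecting terms: 2x + 4 = 12, so 2x = 8, so x = 4.
Then 2E = 20 + 4·4 = 36, so E = 18, V = 2E/3 = 12, F = 4 + 4 = 8.

12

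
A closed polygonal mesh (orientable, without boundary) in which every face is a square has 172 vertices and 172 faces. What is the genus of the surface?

1

Every face is a square, so 2E = 4·172 = 688, giving E = 344.
χ = V − E + F = 172 − 344 + 172 = 0.
For a closed orientable surface χ = 2 − 2g, so g = (2 − (0))/2 = 1.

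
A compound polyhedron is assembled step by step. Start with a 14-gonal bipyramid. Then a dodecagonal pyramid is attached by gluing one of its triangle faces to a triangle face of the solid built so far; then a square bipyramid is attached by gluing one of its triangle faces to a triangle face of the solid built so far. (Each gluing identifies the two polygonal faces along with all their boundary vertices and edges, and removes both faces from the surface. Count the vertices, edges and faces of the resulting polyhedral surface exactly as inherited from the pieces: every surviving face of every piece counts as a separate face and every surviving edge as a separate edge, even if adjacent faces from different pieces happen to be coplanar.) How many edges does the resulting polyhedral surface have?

A 14-gonal bipyramid: V=16, E=42, F=28.
Attach a dodecagonal pyramid (V=13, E=24, F=13) along a 3-gon: merge 3 vertices and 3 edges, delete both glued faces → V=26, E=63, F=39.
Attach a square bipyramid (V=6, E=12, F=8) along a 3-gon: merge 3 vertices and 3 edges, delete both glued faces → V=29, E=72, F=45.
Check: V − E + F = 29 − 72 + 45 = 2.

72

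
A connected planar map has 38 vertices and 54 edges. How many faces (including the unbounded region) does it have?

Euler's formula for a connected plane graph: V − E + F = 2, so F = 2 − 38 + 54 = 18.

18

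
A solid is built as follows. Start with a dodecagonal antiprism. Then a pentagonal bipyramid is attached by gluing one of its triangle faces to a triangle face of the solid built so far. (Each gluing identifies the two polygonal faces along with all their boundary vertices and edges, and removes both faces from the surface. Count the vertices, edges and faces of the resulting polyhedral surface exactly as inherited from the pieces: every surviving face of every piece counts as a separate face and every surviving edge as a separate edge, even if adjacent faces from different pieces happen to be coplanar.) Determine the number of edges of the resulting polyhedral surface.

60

A dodecagonal antiprism: V=24, E=48, F=26.
Attach a pentagonal bipyramid (V=7, E=15, F=10) along a 3-gon: merge 3 vertices and 3 edges, delete both glued faces → V=28, E=60, F=34.
Check: V − E + F = 28 − 60 + 34 = 2.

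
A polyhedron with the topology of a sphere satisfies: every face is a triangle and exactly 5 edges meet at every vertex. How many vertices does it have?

Each face has 3 edges and each edge borders two faces, so 2E = 3F.
Each vertex has degree 5, so 5V = 2E and hence V = 3F/5.
Euler: V − E + F = 2 ⇒ (3F/5) − (3F/2) + F = 2.
Multiply by 10: (6 − 15 + 10)F = 20, i.e. 1F = 20.
So F = 20, E = 3·20/2 = 30, V = 3·20/5 = 12.

12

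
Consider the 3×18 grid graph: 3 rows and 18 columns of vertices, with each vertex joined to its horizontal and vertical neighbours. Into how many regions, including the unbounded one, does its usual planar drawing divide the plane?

The grid has V = 3·18 = 54 vertices and E = 3·17 + 18·2 = 87 edges.
F = 2 − V + E = 2 − 54 + 87 = 35.

35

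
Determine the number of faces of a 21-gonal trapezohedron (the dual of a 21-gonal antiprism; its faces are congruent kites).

The n-trapezohedron (dual of the n-antiprism) has V = 2·21 + 2 = 44, E = 4·21 = 84, F = 2·21 = 42.
Check: V − E + F = 44 − 84 + 42 = 2.

42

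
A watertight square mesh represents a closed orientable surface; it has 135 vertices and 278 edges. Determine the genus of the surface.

Every face is a square and each edge borders two faces, so 4F = 2·278, giving F = 139.
χ = V − E + F = 135 − 278 + 139 = -4.
For a closed orientable surface χ = 2 − 2g, so g = (2 − (-4))/2 = 3.

3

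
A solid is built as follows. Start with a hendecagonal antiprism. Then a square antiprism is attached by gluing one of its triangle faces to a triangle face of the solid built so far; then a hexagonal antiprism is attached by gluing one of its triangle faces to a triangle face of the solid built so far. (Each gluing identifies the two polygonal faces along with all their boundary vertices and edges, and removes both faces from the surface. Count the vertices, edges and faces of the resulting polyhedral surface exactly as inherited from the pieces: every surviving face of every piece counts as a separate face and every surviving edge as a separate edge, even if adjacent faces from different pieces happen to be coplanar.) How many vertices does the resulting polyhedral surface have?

A hendecagonal antiprism: V=22, E=44, F=24.
Attach a square antiprism (V=8, E=16, F=10) along a 3-gon: merge 3 vertices and 3 edges, delete both glued faces → V=27, E=57, F=32.
Attach a hexagonal antiprism (V=12, E=24, F=14) along a 3-gon: merge 3 vertices and 3 edges, delete both glued faces → V=36, E=78, F=44.
Check: V − E + F = 36 − 78 + 44 = 2.

36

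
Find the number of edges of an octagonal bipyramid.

A bipyramid over an n-gon has 2n triangular faces and n + 2 vertices: V = 8 + 2 = 10, E = 3·8 = 24, F = 2·8 = 16.
Check: V − E + F = 10 − 24 + 16 = 2.

24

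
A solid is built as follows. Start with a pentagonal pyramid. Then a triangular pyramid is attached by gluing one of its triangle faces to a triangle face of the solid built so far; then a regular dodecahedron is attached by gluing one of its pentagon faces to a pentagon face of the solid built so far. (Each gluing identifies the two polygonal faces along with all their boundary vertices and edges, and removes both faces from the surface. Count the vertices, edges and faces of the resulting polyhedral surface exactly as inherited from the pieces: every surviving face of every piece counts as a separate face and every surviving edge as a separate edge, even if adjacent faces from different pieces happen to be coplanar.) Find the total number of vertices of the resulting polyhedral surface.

A pentagonal pyramid: V=6, E=10, F=6.
Attach a triangular pyramid (V=4, E=6, F=4) along a 3-gon: merge 3 vertices and 3 edges, delete both glued faces → V=7, E=13, F=8.
Attach a regular dodecahedron (V=20, E=30, F=12) along a 5-gon: merge 5 vertices and 5 edges, delete both glued faces → V=22, E=38, F=18.
Check: V − E + F = 22 − 38 + 18 = 2.

22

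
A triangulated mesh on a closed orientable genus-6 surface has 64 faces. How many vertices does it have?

χ = 2 − 2·6 = -10, and every face is a triangle so 3F = 2E.
E = 3·64/2 = 96. Then V = -10 + E − F = -10 + 96 − 64 = 22.

22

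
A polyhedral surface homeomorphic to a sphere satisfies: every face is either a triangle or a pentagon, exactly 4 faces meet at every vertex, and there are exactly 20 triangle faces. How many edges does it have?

60

Let x be the number of pentagons; then F = 20 + x.
Edge–face incidences: 2E = 3·20 + 5·x = 60 + 5x.
Every vertex has degree 4, so 4V = 2E.
Euler: V − E + F = 2 ⇒ (2E)/4 − E + (20 + x) = 2.
Multiply by 8: 2·(2E) − 4·(2E) + 8·(20 + x) = 16, i.e. 160 + 8x − 2·(60 + 5x) = 16.
Collecting terms: −2x + 40 = 16, so −2x = −24, so x = 12.
Then 2E = 60 + 5·12 = 120, so E = 60, V = 2E/4 = 30, F = 20 + 12 = 32.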